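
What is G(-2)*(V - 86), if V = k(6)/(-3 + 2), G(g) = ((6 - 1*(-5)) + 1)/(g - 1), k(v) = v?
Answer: 368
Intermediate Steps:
G(g) = 12/(-1 + g) (G(g) = ((6 + 5) + 1)/(-1 + g) = (11 + 1)/(-1 + g) = 12/(-1 + g))
V = -6 (V = 6/(-3 + 2) = 6/(-1) = 6*(-1) = -6)
G(-2)*(V - 86) = (12/(-1 - 2))*(-6 - 86) = (12/(-3))*(-92) = (12*(-⅓))*(-92) = -4*(-92) = 368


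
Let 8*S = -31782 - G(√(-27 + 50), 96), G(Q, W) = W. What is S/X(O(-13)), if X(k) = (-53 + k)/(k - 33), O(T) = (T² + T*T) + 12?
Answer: -51037/12 ≈ -4253.1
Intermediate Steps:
O(T) = 12 + 2*T² (O(T) = (T² + T²) + 12 = 2*T² + 12 = 12 + 2*T²)
X(k) = (-53 + k)/(-33 + k)
S = -15939/4 (S = (-31782 - 1*96)/8 = (-31782 - 96)/8 = (⅛)*(-31878) = -15939/4 ≈ -3984.8)
S/X(O(-13)) = -15939*(-33 + (12 + 2*(-13)²))/(-53 + (12 + 2*(-13)²))/4 = -15939*(-33 + (12 + 2*169))/(-53 + (12 + 2*169))/4 = -15939*(-33 + (12 + 338))/(-53 + (12 + 338))/4 = -15939*(-33 + 350)/(-53 + 350)/4 = -15939/(4*(297/317)) = -15939/(4*((1/317)*297)) = -15939/(4*297/317) = -15939/4*317/297 = -51037/12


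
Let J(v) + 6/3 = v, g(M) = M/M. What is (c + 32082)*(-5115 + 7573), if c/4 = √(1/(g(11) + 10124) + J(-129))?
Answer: 78857556 + 9832*I*√6631870/225 ≈ 7.8858e+7 + 1.1253e+5*I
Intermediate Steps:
g(M) = 1
J(v) = -2 + v
c = 4*I*√6631870/225 (c = 4*√(1/(1 + 10124) + (-2 - 129)) = 4*√(1/10125 - 131) = 4*√(-1326374/10125) = 4*(I*√6631870/225) = 4*I*√6631870/225 ≈ 45.782*I)
(c + 32082)*(-5115 + 7573) = (4*I*√6631870/225 + 32082)*(-5115 + 7573) = (32082 + 4*I*√6631870/225)*2458 = 78857556 + 9832*I*√6631870/225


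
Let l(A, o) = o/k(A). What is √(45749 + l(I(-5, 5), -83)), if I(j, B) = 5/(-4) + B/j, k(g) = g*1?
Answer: √412073/3 ≈ 213.98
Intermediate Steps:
k(g) = g
I(j, B) = -5/4 + B/j (I(j, B) = 5*(-¼) + B/j = -5/4 + B/j)
l(A, o) = o/A
√(45749 + l(I(-5, 5), -83)) = √(45749 - 83/(-5/4 + 5/(-5))) = √(45749 - 83/(-5/4 + 5*(-⅕))) = √(45749 - 83/(-5/4 - 1)) = √(45749 - 83/(-9/4)) = √(45749 - 83*(-4/9)) = √(45749 + 332/9) = √(412073/9) = √412073/3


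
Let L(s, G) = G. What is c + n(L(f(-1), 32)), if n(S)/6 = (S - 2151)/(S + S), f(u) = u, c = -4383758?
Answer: -140286613/32 ≈ -4.3840e+6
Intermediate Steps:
n(S) = 3*(-2151 + S)/S (n(S) = 6*((S - 2151)/(S + S)) = 6*((-2151 + S)/((2*S))) = 6*((-2151 + S)*(1/(2*S))) = 6*((-2151 + S)/(2*S)) = 3*(-2151 + S)/S)
c + n(L(f(-1), 32)) = -4383758 + (3 - 6453/32) = -4383758 - 6357/32 = -140286613/32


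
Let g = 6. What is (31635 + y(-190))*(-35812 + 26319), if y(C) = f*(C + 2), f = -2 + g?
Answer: -293172319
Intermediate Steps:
f = 4 (f = -2 + 6 = 4)
y(C) = 8 + 4*C (y(C) = 4*(C + 2) = 4*(2 + C) = 8 + 4*C)
(31635 + y(-190))*(-35812 + 26319) = (31635 + (8 + 4*(-190)))*(-35812 + 26319) = (31635 + (8 - 760))*(-9493) = (31635 - 752)*(-9493) = 30883*(-9493) = -293172319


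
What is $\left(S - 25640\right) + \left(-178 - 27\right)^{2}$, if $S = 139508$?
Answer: $155893$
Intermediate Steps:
$\left(S - 25640\right) + \left(-178 - 27\right)^{2} = \left(139508 - 25640\right) + \left(-178 - 27\right)^{2} = 113868 + \left(-205\right)^{2} = 113868 + 42025 = 155893$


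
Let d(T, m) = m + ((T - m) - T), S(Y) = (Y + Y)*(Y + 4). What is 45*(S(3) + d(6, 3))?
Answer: 1890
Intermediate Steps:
S(Y) = 2*Y*(4 + Y) (S(Y) = (2*Y)*(4 + Y) = 2*Y*(4 + Y))
d(T, m) = 0 (d(T, m) = m - m = 0)
45*(S(3) + d(6, 3)) = 45*(2*3*(4 + 3) + 0) = 45*(2*3*7 + 0) = 45*(42 + 0) = 45*42 = 1890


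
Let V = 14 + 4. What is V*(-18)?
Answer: -324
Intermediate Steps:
V = 18
V*(-18) = 18*(-18) = -324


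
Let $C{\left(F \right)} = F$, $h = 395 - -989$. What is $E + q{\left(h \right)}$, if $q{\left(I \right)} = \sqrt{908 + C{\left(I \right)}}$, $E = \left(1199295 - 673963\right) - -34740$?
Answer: $560072 + 2 \sqrt{573} \approx 5.6012 \cdot 10^{5}$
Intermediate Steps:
$h = 1384$ ($h = 395 + 989 = 1384$)
$E = 560072$ ($E = 525332 + 34740 = 560072$)
$q{\left(I \right)} = \sqrt{908 + I}$
$E + q{\left(h \right)} = 560072 + \sqrt{908 + 1384} = 560072 + \sqrt{2292} = 560072 + 2 \sqrt{573}$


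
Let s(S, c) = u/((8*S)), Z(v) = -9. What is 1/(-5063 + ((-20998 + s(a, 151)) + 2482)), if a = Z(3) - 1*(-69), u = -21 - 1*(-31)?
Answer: -48/1131791 ≈ -4.2411e-5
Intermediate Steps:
u = 10 (u = -21 + 31 = 10)
a = 60 (a = -9 - 1*(-69) = -9 + 69 = 60)
s(S, c) = 5/(4*S) (s(S, c) = 10/((8*S)) = 10*(1/(8*S)) = 5/(4*S))
1/(-5063 + ((-20998 + s(a, 151)) + 2482)) = 1/(-5063 + ((-20998 + (5/4)/60) + 2482)) = 1/(-5063 + ((-20998 + (5/4)*(1/60)) + 2482)) = 1/(-5063 + ((-20998 + 1/48) + 2482)) = 1/(-5063 + (-1007903/48 + 2482)) = 1/(-5063 - 888767/48) = 1/(-1131791/48) = -48/1131791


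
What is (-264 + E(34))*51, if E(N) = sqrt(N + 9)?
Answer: -13464 + 51*sqrt(43) ≈ -13130.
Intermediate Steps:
E(N) = sqrt(9 + N)
(-264 + E(34))*51 = (-264 + sqrt(9 + 34))*51 = (-264 + sqrt(43))*51 = -13464 + 51*sqrt(43)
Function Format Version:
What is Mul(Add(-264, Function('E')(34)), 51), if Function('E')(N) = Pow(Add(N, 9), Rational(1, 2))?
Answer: Add(-13464, Mul(51, Pow(43, Rational(1, 2)))) ≈ -13130.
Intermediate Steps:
Function('E')(N) = Pow(Add(9, N), Rational(1, 2))
Mul(Add(-264, Function('E')(34)), 51) = Mul(Add(-264, Pow(Add(9, 34), Rational(1, 2))), 51) = Mul(Add(-264, Pow(43, Rational(1, 2))), 51) = Add(-13464, Mul(51, Pow(43, Rational(1, 2))))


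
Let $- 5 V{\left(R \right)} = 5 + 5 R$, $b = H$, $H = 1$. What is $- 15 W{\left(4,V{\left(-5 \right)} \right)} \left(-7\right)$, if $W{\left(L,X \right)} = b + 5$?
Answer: $630$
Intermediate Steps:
$b = 1$
$V{\left(R \right)} = -1 - R$ ($V{\left(R \right)} = - \frac{5 + 5 R}{5} = -1 - R$)
$W{\left(L,X \right)} = 6$ ($W{\left(L,X \right)} = 1 + 5 = 6$)
$- 15 W{\left(4,V{\left(-5 \right)} \right)} \left(-7\right) = \left(-15\right) 6 \left(-7\right) = \left(-90\right) \left(-7\right) = 630$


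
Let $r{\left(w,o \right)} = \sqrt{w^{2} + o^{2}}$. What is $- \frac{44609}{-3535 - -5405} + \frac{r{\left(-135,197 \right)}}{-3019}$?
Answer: $- \frac{44609}{1870} - \frac{\sqrt{57034}}{3019} \approx -23.934$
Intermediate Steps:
$r{\left(w,o \right)} = \sqrt{o^{2} + w^{2}}$
$- \frac{44609}{-3535 - -5405} + \frac{r{\left(-135,197 \right)}}{-3019} = - \frac{44609}{-3535 - -5405} + \frac{\sqrt{197^{2} + \left(-135\right)^{2}}}{-3019} = - \frac{44609}{-3535 + 5405} + \sqrt{38809 + 18225} \left(- \frac{1}{3019}\right) = - \frac{44609}{1870} + \sqrt{57034} \left(- \frac{1}{3019}\right) = \left(-44609\right) \frac{1}{1870} - \frac{\sqrt{57034}}{3019} = - \frac{44609}{1870} - \frac{\sqrt{57034}}{3019}$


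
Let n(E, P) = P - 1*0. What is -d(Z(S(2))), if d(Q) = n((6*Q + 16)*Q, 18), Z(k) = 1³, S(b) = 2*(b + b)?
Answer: -18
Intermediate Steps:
S(b) = 4*b (S(b) = 2*(2*b) = 4*b)
n(E, P) = P (n(E, P) = P + 0 = P)
Z(k) = 1
d(Q) = 18
-d(Z(S(2))) = -1*18 = -18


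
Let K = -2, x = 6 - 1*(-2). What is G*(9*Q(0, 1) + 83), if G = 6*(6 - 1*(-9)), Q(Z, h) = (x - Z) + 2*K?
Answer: 10710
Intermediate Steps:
x = 8 (x = 6 + 2 = 8)
Q(Z, h) = 4 - Z (Q(Z, h) = (8 - Z) + 2*(-2) = (8 - Z) - 4 = 4 - Z)
G = 90 (G = 6*(6 + 9) = 6*15 = 90)
G*(9*Q(0, 1) + 83) = 90*(9*(4 - 1*0) + 83) = 90*(9*(4 + 0) + 83) = 90*(9*4 + 83) = 90*(36 + 83) = 90*119 = 10710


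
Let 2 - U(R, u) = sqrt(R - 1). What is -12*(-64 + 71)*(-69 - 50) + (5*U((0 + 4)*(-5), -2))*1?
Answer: 10006 - 5*I*sqrt(21) ≈ 10006.0 - 22.913*I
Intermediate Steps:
U(R, u) = 2 - sqrt(-1 + R) (U(R, u) = 2 - sqrt(R - 1) = 2 - sqrt(-1 + R))
-12*(-64 + 71)*(-69 - 50) + (5*U((0 + 4)*(-5), -2))*1 = -12*(-64 + 71)*(-69 - 50) + (5*(2 - sqrt(-1 + (0 + 4)*(-5))))*1 = -84*(-119) + (5*(2 - sqrt(-1 + 4*(-5))))*1 = -12*(-833) + (5*(2 - sqrt(-1 - 20)))*1 = 9996 + (5*(2 - sqrt(-21)))*1 = 9996 + (5*(2 - I*sqrt(21)))*1 = 9996 + (10 - 5*I*sqrt(21))*1 = 9996 + (10 - 5*I*sqrt(21)) = 10006 - 5*I*sqrt(21)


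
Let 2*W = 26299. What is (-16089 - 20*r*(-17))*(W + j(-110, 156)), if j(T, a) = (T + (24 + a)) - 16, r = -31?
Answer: -703192003/2 ≈ -3.5160e+8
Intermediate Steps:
W = 26299/2 (W = (1/2)*26299 = 26299/2 ≈ 13150.)
j(T, a) = 8 + T + a (j(T, a) = (24 + T + a) - 16 = 8 + T + a)
(-16089 - 20*r*(-17))*(W + j(-110, 156)) = (-16089 - 20*(-31)*(-17))*(26299/2 + (8 - 110 + 156)) = (-16089 + 620*(-17))*(26299/2 + 54) = (-16089 - 10540)*(26407/2) = -26629*26407/2 = -703192003/2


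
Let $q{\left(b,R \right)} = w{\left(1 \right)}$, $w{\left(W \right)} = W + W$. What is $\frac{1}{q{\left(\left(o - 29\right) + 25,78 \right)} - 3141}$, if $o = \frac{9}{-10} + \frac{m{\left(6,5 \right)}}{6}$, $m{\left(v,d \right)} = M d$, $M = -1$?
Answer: $- \frac{1}{3139} \approx -0.00031857$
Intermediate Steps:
$m{\left(v,d \right)} = - d$
$o = - \frac{26}{15}$ ($o = \frac{9}{-10} + \frac{\left(-1\right) 5}{6} = 9 \left(- \frac{1}{10}\right) - \frac{5}{6} = - \frac{9}{10} - \frac{5}{6} = - \frac{26}{15} \approx -1.7333$)
$w{\left(W \right)} = 2 W$
$q{\left(b,R \right)} = 2$ ($q{\left(b,R \right)} = 2 \cdot 1 = 2$)
$\frac{1}{q{\left(\left(o - 29\right) + 25,78 \right)} - 3141} = \frac{1}{2 - 3141} = \frac{1}{-3139} = - \frac{1}{3139}$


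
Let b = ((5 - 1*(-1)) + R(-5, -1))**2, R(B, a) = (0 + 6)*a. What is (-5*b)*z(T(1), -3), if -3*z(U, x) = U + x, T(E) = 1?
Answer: 0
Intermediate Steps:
R(B, a) = 6*a
b = 0 (b = ((5 - 1*(-1)) + 6*(-1))**2 = ((5 + 1) - 6)**2 = (6 - 6)**2 = 0**2 = 0)
z(U, x) = -U/3 - x/3 (z(U, x) = -(U + x)/3 = -U/3 - x/3)
(-5*b)*z(T(1), -3) = (-5*0)*(-1/3*1 - 1/3*(-3)) = 0*(-1/3 + 1) = 0*(2/3) = 0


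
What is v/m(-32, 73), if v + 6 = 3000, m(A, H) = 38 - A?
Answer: 1497/35 ≈ 42.771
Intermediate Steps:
v = 2994 (v = -6 + 3000 = 2994)
v/m(-32, 73) = 2994/(38 - 1*(-32)) = 2994/(38 + 32) = 2994/70 = 2994*(1/70) = 1497/35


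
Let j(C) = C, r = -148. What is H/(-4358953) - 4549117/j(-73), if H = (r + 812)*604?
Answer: 19829357917413/318203569 ≈ 62317.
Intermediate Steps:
H = 401056 (H = (-148 + 812)*604 = 664*604 = 401056)
H/(-4358953) - 4549117/j(-73) = 401056/(-4358953) - 4549117/(-73) = 401056*(-1/4358953) - 4549117*(-1/73) = -401056/4358953 + 4549117/73 = 19829357917413/318203569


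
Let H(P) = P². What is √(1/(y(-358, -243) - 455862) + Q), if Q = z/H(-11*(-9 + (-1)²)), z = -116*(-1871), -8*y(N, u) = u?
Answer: √721540363279248267/160452732 ≈ 5.2940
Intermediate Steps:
y(N, u) = -u/8
z = 217036
Q = 54259/1936 (Q = 217036/((-11*(-9 + (-1)²))²) = 217036/((-11*(-9 + 1))²) = 217036/((-11*(-8))²) = 217036/(88²) = 217036/7744 = 217036*(1/7744) = 54259/1936 ≈ 28.026)
√(1/(y(-358, -243) - 455862) + Q) = √(1/(-⅛*(-243) - 455862) + 54259/1936) = √(1/(243/8 - 455862) + 54259/1936) = √(1/(-3646653/8) + 54259/1936) = √(-8/3646653 + 54259/1936) = √(197863729639/7059920208) = √721540363279248267/160452732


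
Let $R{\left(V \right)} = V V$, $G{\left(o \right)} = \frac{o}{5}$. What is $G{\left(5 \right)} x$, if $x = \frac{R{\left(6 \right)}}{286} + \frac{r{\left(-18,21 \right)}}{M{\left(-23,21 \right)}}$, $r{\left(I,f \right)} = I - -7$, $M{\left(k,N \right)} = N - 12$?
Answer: $- \frac{1411}{1287} \approx -1.0963$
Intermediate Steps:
$G{\left(o \right)} = \frac{o}{5}$ ($G{\left(o \right)} = o \frac{1}{5} = \frac{o}{5}$)
$M{\left(k,N \right)} = -12 + N$
$R{\left(V \right)} = V^{2}$
$r{\left(I,f \right)} = 7 + I$ ($r{\left(I,f \right)} = I + 7 = 7 + I$)
$x = - \frac{1411}{1287}$ ($x = \frac{6^{2}}{286} + \frac{7 - 18}{-12 + 21} = 36 \cdot \frac{1}{286} - \frac{11}{9} = \frac{18}{143} - \frac{11}{9} = - \frac{1411}{1287} \approx -1.0963$)
$G{\left(5 \right)} x = \frac{1}{5} \cdot 5 \left(- \frac{1411}{1287}\right) = 1 \left(- \frac{1411}{1287}\right) = - \frac{1411}{1287}$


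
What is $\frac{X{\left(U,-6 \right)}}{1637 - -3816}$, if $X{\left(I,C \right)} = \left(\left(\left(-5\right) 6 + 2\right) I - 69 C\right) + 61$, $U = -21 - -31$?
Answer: $\frac{195}{5453} \approx 0.03576$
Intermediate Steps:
$U = 10$ ($U = -21 + 31 = 10$)
$X{\left(I,C \right)} = 61 - 69 C - 28 I$ ($X{\left(I,C \right)} = \left(\left(-30 + 2\right) I - 69 C\right) + 61 = \left(- 28 I - 69 C\right) + 61 = \left(- 69 C - 28 I\right) + 61 = 61 - 69 C - 28 I$)
$\frac{X{\left(U,-6 \right)}}{1637 - -3816} = \frac{61 - -414 - 280}{1637 - -3816} = \frac{61 + 414 - 280}{1637 + 3816} = \frac{195}{5453}$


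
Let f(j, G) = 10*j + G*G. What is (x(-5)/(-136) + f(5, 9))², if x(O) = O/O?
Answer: 317374225/18496 ≈ 17159.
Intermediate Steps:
f(j, G) = G² + 10*j (f(j, G) = 10*j + G² = G² + 10*j)
x(O) = 1
(x(-5)/(-136) + f(5, 9))² = (1/(-136) + (9² + 10*5))² = (1*(-1/136) + (81 + 50))² = (-1/136 + 131)² = (17815/136)² = 317374225/18496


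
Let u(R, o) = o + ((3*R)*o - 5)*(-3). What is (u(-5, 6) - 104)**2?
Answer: 34969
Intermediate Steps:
u(R, o) = 15 + o - 9*R*o (u(R, o) = o + (3*R*o - 5)*(-3) = o + (-5 + 3*R*o)*(-3) = o + (15 - 9*R*o) = 15 + o - 9*R*o)
(u(-5, 6) - 104)**2 = ((15 + 6 - 9*(-5)*6) - 104)**2 = ((15 + 6 + 270) - 104)**2 = (291 - 104)**2 = 187**2 = 34969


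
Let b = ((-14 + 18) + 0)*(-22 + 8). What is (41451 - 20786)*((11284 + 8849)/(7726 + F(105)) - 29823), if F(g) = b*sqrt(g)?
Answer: -18290501550937875/29680898 + 5824678230*sqrt(105)/14840449 ≈ -6.1623e+8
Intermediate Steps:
b = -56 (b = (4 + 0)*(-14) = 4*(-14) = -56)
F(g) = -56*sqrt(g)
(41451 - 20786)*((11284 + 8849)/(7726 + F(105)) - 29823) = (41451 - 20786)*((11284 + 8849)/(7726 - 56*sqrt(105)) - 29823) = 20665*(20133/(7726 - 56*sqrt(105)) - 29823) = 20665*(-29823 + 20133/(7726 - 56*sqrt(105))) = -616292295 + 416048445/(7726 - 56*sqrt(105))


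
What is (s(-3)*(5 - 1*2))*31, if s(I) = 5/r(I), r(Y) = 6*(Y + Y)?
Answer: -155/12 ≈ -12.917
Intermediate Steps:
r(Y) = 12*Y (r(Y) = 6*(2*Y) = 12*Y)
s(I) = 5/(12*I) (s(I) = 5/((12*I)) = 5*(1/(12*I)) = 5/(12*I))
(s(-3)*(5 - 1*2))*31 = (((5/12)/(-3))*(5 - 1*2))*31 = (((5/12)*(-1/3))*(5 - 2))*31 = -5/36*3*31 = -5/12*31 = -155/12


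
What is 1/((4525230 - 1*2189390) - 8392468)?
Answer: -1/6056628 ≈ -1.6511e-7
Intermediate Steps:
1/((4525230 - 1*2189390) - 8392468) = 1/((4525230 - 2189390) - 8392468) = 1/(2335840 - 8392468) = 1/(-6056628) = -1/6056628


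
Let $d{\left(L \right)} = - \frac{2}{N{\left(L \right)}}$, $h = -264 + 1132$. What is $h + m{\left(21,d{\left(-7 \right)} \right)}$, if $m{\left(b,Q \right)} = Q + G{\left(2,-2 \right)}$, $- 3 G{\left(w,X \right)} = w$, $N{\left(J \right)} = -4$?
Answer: $\frac{5207}{6} \approx 867.83$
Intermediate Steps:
$h = 868$
$G{\left(w,X \right)} = - \frac{w}{3}$
$d{\left(L \right)} = \frac{1}{2}$ ($d{\left(L \right)} = - \frac{2}{-4} = \left(-2\right) \left(- \frac{1}{4}\right) = \frac{1}{2}$)
$m{\left(b,Q \right)} = - \frac{2}{3} + Q$ ($m{\left(b,Q \right)} = Q - \frac{2}{3} = - \frac{2}{3} + Q$)
$h + m{\left(21,d{\left(-7 \right)} \right)} = 868 + \left(- \frac{2}{3} + \frac{1}{2}\right) = 868 - \frac{1}{6} = \frac{5207}{6}$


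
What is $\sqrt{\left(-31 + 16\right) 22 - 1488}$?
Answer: $3 i \sqrt{202} \approx 42.638 i$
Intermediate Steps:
$\sqrt{\left(-31 + 16\right) 22 - 1488} = \sqrt{\left(-15\right) 22 - 1488} = \sqrt{-330 - 1488} = \sqrt{-1818} = 3 i \sqrt{202}$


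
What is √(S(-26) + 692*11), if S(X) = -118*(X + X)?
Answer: 2*√3437 ≈ 117.25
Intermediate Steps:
S(X) = -236*X
√(S(-26) + 692*11) = √(-236*(-26) + 692*11) = √(6136 + 7612) = √13748 = 2*√3437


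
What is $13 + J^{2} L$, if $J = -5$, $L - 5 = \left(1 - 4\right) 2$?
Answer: $-12$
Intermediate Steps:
$L = -1$ ($L = 5 + \left(1 - 4\right) 2 = 5 - 6 = -1$)
$13 + J^{2} L = 13 + \left(-5\right)^{2} \left(-1\right) = 13 + 25 \left(-1\right) = 13 - 25 = -12$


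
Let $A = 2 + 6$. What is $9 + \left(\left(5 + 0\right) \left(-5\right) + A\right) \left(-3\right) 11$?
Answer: $570$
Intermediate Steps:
$A = 8$
$9 + \left(\left(5 + 0\right) \left(-5\right) + A\right) \left(-3\right) 11 = 9 + \left(\left(5 + 0\right) \left(-5\right) + 8\right) \left(-3\right) 11 = 9 + \left(5 \left(-5\right) + 8\right) \left(-3\right) 11 = 9 + \left(-25 + 8\right) \left(-3\right) 11 = 9 + \left(-17\right) \left(-3\right) 11 = 9 + 51 \cdot 11 = 9 + 561 = 570$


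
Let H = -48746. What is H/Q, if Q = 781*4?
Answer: -24373/1562 ≈ -15.604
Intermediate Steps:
Q = 3124
H/Q = -48746/3124 = -48746*1/3124 = -24373/1562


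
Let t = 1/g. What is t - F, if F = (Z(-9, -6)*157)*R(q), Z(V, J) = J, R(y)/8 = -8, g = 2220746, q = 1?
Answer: -133884334847/2220746 ≈ -60288.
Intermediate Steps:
R(y) = -64 (R(y) = 8*(-8) = -64)
t = 1/2220746 ≈ 4.5030e-7
F = 60288 (F = -6*157*(-64) = -942*(-64) = 60288)
t - F = 1/2220746 - 1*60288 = 1/2220746 - 60288 = -133884334847/2220746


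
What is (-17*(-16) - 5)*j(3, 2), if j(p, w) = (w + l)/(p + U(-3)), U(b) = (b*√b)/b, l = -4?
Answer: -267/2 + 89*I*√3/2 ≈ -133.5 + 77.076*I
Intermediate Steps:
U(b) = √b (U(b) = b^(3/2)/b = √b)
j(p, w) = (-4 + w)/(p + I*√3) (j(p, w) = (w - 4)/(p + √(-3)) = (-4 + w)/(p + I*√3))
(-17*(-16) - 5)*j(3, 2) = (-17*(-16) - 5)*((-4 + 2)/(3 + I*√3)) = (272 - 5)*(-2/(3 + I*√3)) = 267*(-2/(3 + I*√3)) = -534/(3 + I*√3)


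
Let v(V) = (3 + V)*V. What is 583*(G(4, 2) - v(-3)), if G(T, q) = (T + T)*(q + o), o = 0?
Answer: 9328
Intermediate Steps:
v(V) = V*(3 + V)
G(T, q) = 2*T*q (G(T, q) = (T + T)*(q + 0) = (2*T)*q = 2*T*q)
583*(G(4, 2) - v(-3)) = 583*(2*4*2 - (-3)*(3 - 3)) = 583*(16 - (-3)*0) = 583*(16 - 1*0) = 583*(16 + 0) = 583*16 = 9328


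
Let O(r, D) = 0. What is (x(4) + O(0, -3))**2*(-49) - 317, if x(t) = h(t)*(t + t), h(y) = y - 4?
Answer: -317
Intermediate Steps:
h(y) = -4 + y
x(t) = 2*t*(-4 + t) (x(t) = (-4 + t)*(t + t) = (-4 + t)*(2*t) = 2*t*(-4 + t))
(x(4) + O(0, -3))**2*(-49) - 317 = (2*4*(-4 + 4) + 0)**2*(-49) - 317 = (2*4*0 + 0)**2*(-49) - 317 = (0 + 0)**2*(-49) - 317 = 0**2*(-49) - 317 = 0*(-49) - 317 = 0 - 317 = -317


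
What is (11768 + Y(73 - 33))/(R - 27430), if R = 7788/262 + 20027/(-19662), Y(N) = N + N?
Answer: -30517154256/70578114169 ≈ -0.43239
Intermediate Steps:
Y(N) = 2*N
R = 73940291/2575722 (R = 7788*(1/262) + 20027*(-1/19662) = 3894/131 - 20027/19662 = 73940291/2575722 ≈ 28.707)
(11768 + Y(73 - 33))/(R - 27430) = (11768 + 2*(73 - 33))/(73940291/2575722 - 27430) = (11768 + 2*40)/(-70578114169/2575722) = (11768 + 80)*(-2575722/70578114169) = 11848*(-2575722/70578114169) = -30517154256/70578114169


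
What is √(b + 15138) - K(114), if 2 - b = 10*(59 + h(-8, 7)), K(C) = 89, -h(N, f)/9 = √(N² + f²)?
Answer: -89 + √(14550 + 90*√113) ≈ 35.526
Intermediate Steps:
h(N, f) = -9*√(N² + f²)
b = -588 + 90*√113 (b = 2 - 10*(59 - 9*√((-8)² + 7²)) = 2 - 10*(59 - 9*√(64 + 49)) = 2 - 10*(59 - 9*√113) = 2 - (590 - 90*√113) = 2 + (-590 + 90*√113) = -588 + 90*√113 ≈ 368.71)
√(b + 15138) - K(114) = √((-588 + 90*√113) + 15138) - 1*89 = √(14550 + 90*√113) - 89 = -89 + √(14550 + 90*√113)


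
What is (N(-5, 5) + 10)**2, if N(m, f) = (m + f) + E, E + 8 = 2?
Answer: 16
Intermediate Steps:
E = -6 (E = -8 + 2 = -6)
N(m, f) = -6 + f + m (N(m, f) = (m + f) - 6 = (f + m) - 6 = -6 + f + m)
(N(-5, 5) + 10)**2 = ((-6 + 5 - 5) + 10)**2 = (-6 + 10)**2 = 4**2 = 16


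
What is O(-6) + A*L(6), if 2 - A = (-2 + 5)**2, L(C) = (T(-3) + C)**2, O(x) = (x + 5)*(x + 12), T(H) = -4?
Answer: -34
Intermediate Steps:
O(x) = (5 + x)*(12 + x)
L(C) = (-4 + C)**2
A = -7 (A = 2 - (-2 + 5)**2 = 2 - 1*3**2 = 2 - 1*9 = 2 - 9 = -7)
O(-6) + A*L(6) = (60 + (-6)**2 + 17*(-6)) - 7*(-4 + 6)**2 = (60 + 36 - 102) - 7*2**2 = -6 - 7*4 = -6 - 28 = -34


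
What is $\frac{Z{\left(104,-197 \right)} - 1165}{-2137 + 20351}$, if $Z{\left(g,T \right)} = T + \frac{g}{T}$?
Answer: $- \frac{134209}{1794079} \approx -0.074807$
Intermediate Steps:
$\frac{Z{\left(104,-197 \right)} - 1165}{-2137 + 20351} = \frac{\left(-197 + \frac{104}{-197}\right) - 1165}{-2137 + 20351} = \frac{\left(-197 + 104 \left(- \frac{1}{197}\right)\right) - 1165}{18214} = \left(\left(-197 - \frac{104}{197}\right) - 1165\right) \frac{1}{18214} = \left(- \frac{38913}{197} - 1165\right) \frac{1}{18214} = \left(- \frac{268418}{197}\right) \frac{1}{18214} = - \frac{134209}{1794079}$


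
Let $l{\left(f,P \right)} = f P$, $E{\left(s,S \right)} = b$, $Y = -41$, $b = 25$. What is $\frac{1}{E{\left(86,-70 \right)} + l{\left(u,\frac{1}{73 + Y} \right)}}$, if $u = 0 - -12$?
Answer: $\frac{8}{203} \approx 0.039409$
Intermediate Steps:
$E{\left(s,S \right)} = 25$
$u = 12$ ($u = 0 + 12 = 12$)
$l{\left(f,P \right)} = P f$
$\frac{1}{E{\left(86,-70 \right)} + l{\left(u,\frac{1}{73 + Y} \right)}} = \frac{1}{25 + \frac{1}{73 - 41} \cdot 12} = \frac{1}{25 + \frac{1}{32} \cdot 12} = \frac{1}{25 + \frac{3}{8}} = \frac{1}{\frac{203}{8}} = \frac{8}{203}$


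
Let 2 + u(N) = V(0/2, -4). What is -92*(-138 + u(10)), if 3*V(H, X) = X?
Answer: 39008/3 ≈ 13003.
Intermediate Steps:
V(H, X) = X/3
u(N) = -10/3 (u(N) = -2 + (1/3)*(-4) = -2 - 4/3 = -10/3)
-92*(-138 + u(10)) = -92*(-138 - 10/3) = -92*(-424/3) = 39008/3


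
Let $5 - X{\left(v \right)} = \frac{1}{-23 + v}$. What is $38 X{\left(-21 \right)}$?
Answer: $\frac{4199}{22} \approx 190.86$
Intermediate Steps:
$X{\left(v \right)} = 5 - \frac{1}{-23 + v}$
$38 X{\left(-21 \right)} = 38 \frac{-116 + 5 \left(-21\right)}{-23 - 21} = 38 \frac{-116 - 105}{-44} = 38 \left(\left(- \frac{1}{44}\right) \left(-221\right)\right) = 38 \cdot \frac{221}{44} = \frac{4199}{22}$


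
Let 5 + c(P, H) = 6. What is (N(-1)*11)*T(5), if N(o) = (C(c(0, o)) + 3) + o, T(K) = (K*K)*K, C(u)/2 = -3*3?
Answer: -22000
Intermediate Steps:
c(P, H) = 1 (c(P, H) = -5 + 6 = 1)
C(u) = -18 (C(u) = 2*(-3*3) = 2*(-9) = -18)
T(K) = K³ (T(K) = K²*K = K³)
N(o) = -15 + o (N(o) = (-18 + 3) + o = -15 + o)
(N(-1)*11)*T(5) = ((-15 - 1)*11)*5³ = -16*11*125 = -176*125 = -22000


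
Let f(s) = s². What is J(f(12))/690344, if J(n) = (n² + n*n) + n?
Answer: 5202/86293 ≈ 0.060283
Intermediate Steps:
J(n) = n + 2*n² (J(n) = (n² + n²) + n = 2*n² + n = n + 2*n²)
J(f(12))/690344 = (12²*(1 + 2*12²))/690344 = (144*(1 + 2*144))*(1/690344) = (144*(1 + 288))*(1/690344) = (144*289)*(1/690344) = 41616*(1/690344) = 5202/86293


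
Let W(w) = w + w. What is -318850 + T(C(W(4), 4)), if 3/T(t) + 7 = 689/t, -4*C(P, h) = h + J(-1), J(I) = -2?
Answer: -441607253/1385 ≈ -3.1885e+5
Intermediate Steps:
W(w) = 2*w
C(P, h) = ½ - h/4 (C(P, h) = -(h - 2)/4 = -(-2 + h)/4 = ½ - h/4)
T(t) = 3/(-7 + 689/t)
-318850 + T(C(W(4), 4)) = -318850 - 3*(½ - ¼*4)/(-689 + 7*(½ - ¼*4)) = -318850 - 3*(½ - 1)/(-689 + 7*(½ - 1)) = -318850 - 3*(-½)/(-689 + 7*(-½)) = -318850 - 3*(-½)/(-689 - 7/2) = -318850 - 3*(-½)/(-1385/2) = -318850 - 3*(-½)*(-2/1385) = -318850 - 3/1385 = -441607253/1385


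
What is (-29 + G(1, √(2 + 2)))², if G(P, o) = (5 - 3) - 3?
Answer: 900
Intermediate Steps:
G(P, o) = -1 (G(P, o) = 2 - 3 = -1)
(-29 + G(1, √(2 + 2)))² = (-29 - 1)² = (-30)² = 900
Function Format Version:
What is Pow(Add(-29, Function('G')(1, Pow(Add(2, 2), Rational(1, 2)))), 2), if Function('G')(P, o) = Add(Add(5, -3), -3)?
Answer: 900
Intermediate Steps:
Function('G')(P, o) = -1 (Function('G')(P, o) = Add(2, -3) = -1)
Pow(Add(-29, Function('G')(1, Pow(Add(2, 2), Rational(1, 2)))), 2) = Pow(Add(-29, -1), 2) = Pow(-30, 2) = 900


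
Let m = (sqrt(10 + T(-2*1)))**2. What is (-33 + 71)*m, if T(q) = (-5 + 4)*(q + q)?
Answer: 532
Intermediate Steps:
T(q) = -2*q
m = 14 (m = (sqrt(10 - (-4)))**2 = (sqrt(10 - 2*(-2)))**2 = (sqrt(10 + 4))**2 = (sqrt(14))**2 = 14)
(-33 + 71)*m = (-33 + 71)*14 = 38*14 = 532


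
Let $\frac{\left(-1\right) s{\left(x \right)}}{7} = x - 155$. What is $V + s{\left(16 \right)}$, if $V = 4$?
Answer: $977$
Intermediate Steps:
$s{\left(x \right)} = 1085 - 7 x$ ($s{\left(x \right)} = - 7 \left(x - 155\right) = - 7 \left(-155 + x\right) = 1085 - 7 x$)
$V + s{\left(16 \right)} = 4 + \left(1085 - 112\right) = 4 + 973 = 977$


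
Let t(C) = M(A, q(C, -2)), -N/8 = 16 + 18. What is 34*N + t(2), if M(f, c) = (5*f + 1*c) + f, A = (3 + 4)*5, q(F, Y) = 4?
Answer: -9034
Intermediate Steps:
N = -272 (N = -8*(16 + 18) = -8*34 = -272)
A = 35 (A = 7*5 = 35)
M(f, c) = c + 6*f (M(f, c) = (5*f + c) + f = (c + 5*f) + f = c + 6*f)
t(C) = 214 (t(C) = 4 + 6*35 = 4 + 210 = 214)
34*N + t(2) = 34*(-272) + 214 = -9248 + 214 = -9034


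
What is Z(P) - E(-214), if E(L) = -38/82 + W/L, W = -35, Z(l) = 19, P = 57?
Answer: 169337/8774 ≈ 19.300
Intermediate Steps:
E(L) = -19/41 - 35/L (E(L) = -38/82 - 35/L = -38*1/82 - 35/L = -19/41 - 35/L)
Z(P) - E(-214) = 19 - (-19/41 - 35/(-214)) = 19 - (-19/41 - 35*(-1/214)) = 19 - (-19/41 + 35/214) = 19 - 1*(-2631/8774) = 19 + 2631/8774 = 169337/8774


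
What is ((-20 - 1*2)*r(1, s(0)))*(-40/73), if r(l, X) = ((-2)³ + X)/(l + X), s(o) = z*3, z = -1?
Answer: 4840/73 ≈ 66.301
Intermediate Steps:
s(o) = -3 (s(o) = -1*3 = -3)
r(l, X) = (-8 + X)/(X + l)
((-20 - 1*2)*r(1, s(0)))*(-40/73) = ((-20 - 1*2)*((-8 - 3)/(-3 + 1)))*(-40/73) = ((-20 - 2)*(-11/(-2)))*(-40*1/73) = -(-11)*(-11)*(-40/73) = -22*11/2*(-40/73) = -121*(-40/73) = 4840/73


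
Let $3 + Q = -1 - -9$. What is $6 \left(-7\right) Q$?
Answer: $-210$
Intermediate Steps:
$Q = 5$ ($Q = -3 - -8 = -3 + \left(-1 + 9\right) = -3 + 8 = 5$)
$6 \left(-7\right) Q = 6 \left(-7\right) 5 = \left(-42\right) 5 = -210$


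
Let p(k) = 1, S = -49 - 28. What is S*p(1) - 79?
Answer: -156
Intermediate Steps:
S = -77
S*p(1) - 79 = -77*1 - 79 = -77 - 79 = -156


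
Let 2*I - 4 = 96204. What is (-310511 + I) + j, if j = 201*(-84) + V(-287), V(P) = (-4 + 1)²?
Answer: -279282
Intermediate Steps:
I = 48104 (I = 2 + (½)*96204 = 2 + 48102 = 48104)
V(P) = 9 (V(P) = (-3)² = 9)
j = -16875 (j = 201*(-84) + 9 = -16884 + 9 = -16875)
(-310511 + I) + j = (-310511 + 48104) - 16875 = -262407 - 16875 = -279282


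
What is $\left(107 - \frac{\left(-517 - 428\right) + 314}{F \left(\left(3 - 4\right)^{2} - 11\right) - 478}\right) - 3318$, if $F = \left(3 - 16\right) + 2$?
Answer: $- \frac{1182279}{368} \approx -3212.7$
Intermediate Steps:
$F = -11$ ($F = \left(3 - 16\right) + 2 = -13 + 2 = -11$)
$\left(107 - \frac{\left(-517 - 428\right) + 314}{F \left(\left(3 - 4\right)^{2} - 11\right) - 478}\right) - 3318 = \left(107 - \frac{\left(-517 - 428\right) + 314}{- 11 \left(\left(3 - 4\right)^{2} - 11\right) - 478}\right) - 3318 = \left(107 - \frac{\left(-517 - 428\right) + 314}{- 11 \left(\left(-1\right)^{2} - 11\right) - 478}\right) - 3318 = \left(107 - \frac{-945 + 314}{- 11 \left(1 - 11\right) - 478}\right) - 3318 = \left(107 - - \frac{631}{\left(-11\right) \left(-10\right) - 478}\right) - 3318 = \left(107 - - \frac{631}{110 - 478}\right) - 3318 = \left(107 - - \frac{631}{-368}\right) - 3318 = \left(107 - \left(-631\right) \left(- \frac{1}{368}\right)\right) - 3318 = \left(107 - \frac{631}{368}\right) - 3318 = \frac{38745}{368} - 3318 = - \frac{1182279}{368}$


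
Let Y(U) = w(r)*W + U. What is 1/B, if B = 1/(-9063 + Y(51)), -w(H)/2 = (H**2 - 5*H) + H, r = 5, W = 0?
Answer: -9012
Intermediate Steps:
w(H) = -2*H**2 + 8*H (w(H) = -2*((H**2 - 5*H) + H) = -2*(H**2 - 4*H) = -2*H**2 + 8*H)
Y(U) = U (Y(U) = (2*5*(4 - 1*5))*0 + U = (2*5*(4 - 5))*0 + U = (2*5*(-1))*0 + U = -10*0 + U = 0 + U = U)
B = -1/9012 (B = 1/(-9063 + 51) = 1/(-9012) = -1/9012 ≈ -0.00011096)
1/B = 1/(-1/9012) = -9012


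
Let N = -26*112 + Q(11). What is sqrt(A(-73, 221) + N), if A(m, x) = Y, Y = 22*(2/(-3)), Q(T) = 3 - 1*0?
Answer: 7*I*sqrt(537)/3 ≈ 54.071*I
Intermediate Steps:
Q(T) = 3 (Q(T) = 3 + 0 = 3)
N = -2909 (N = -26*112 + 3 = -2912 + 3 = -2909)
Y = -44/3 (Y = 22*(2*(-1/3)) = 22*(-2/3) = -44/3 ≈ -14.667)
A(m, x) = -44/3
sqrt(A(-73, 221) + N) = sqrt(-44/3 - 2909) = sqrt(-8771/3) = 7*I*sqrt(537)/3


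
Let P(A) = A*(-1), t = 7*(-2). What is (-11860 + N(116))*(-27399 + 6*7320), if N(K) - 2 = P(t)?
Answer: -195674724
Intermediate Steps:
t = -14
P(A) = -A
N(K) = 16 (N(K) = 2 - 1*(-14) = 2 + 14 = 16)
(-11860 + N(116))*(-27399 + 6*7320) = (-11860 + 16)*(-27399 + 6*7320) = -11844*(-27399 + 43920) = -11844*16521 = -195674724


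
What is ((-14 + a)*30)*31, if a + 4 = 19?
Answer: 930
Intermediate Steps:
a = 15 (a = -4 + 19 = 15)
((-14 + a)*30)*31 = ((-14 + 15)*30)*31 = (1*30)*31 = 30*31 = 930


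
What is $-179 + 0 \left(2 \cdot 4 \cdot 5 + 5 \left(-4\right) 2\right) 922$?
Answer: $-179$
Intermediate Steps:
$-179 + 0 \left(2 \cdot 4 \cdot 5 + 5 \left(-4\right) 2\right) 922 = -179 + 0 \left(8 \cdot 5 - 40\right) 922 = -179 + 0 \left(40 - 40\right) 922 = -179 + 0 \cdot 0 \cdot 922 = -179 + 0 \cdot 922 = -179 + 0 = -179$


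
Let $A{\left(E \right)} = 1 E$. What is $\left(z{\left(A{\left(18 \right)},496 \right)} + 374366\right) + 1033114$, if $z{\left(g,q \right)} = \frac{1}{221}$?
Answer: $\frac{311053081}{221} \approx 1.4075 \cdot 10^{6}$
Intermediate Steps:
$A{\left(E \right)} = E$
$z{\left(g,q \right)} = \frac{1}{221}$
$\left(z{\left(A{\left(18 \right)},496 \right)} + 374366\right) + 1033114 = \left(\frac{1}{221} + 374366\right) + 1033114 = \frac{82734887}{221} + 1033114 = \frac{311053081}{221}$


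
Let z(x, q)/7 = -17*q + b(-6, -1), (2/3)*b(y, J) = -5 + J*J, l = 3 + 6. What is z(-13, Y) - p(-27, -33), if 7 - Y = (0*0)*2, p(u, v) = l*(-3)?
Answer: -848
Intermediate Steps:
l = 9
b(y, J) = -15/2 + 3*J²/2 (b(y, J) = 3*(-5 + J*J)/2 = 3*(-5 + J²)/2 = -15/2 + 3*J²/2)
p(u, v) = -27 (p(u, v) = 9*(-3) = -27)
Y = 7 (Y = 7 - 0*0*2 = 7 - 0*2 = 7 - 1*0 = 7 + 0 = 7)
z(x, q) = -42 - 119*q (z(x, q) = 7*(-17*q + (-15/2 + (3/2)*(-1)²)) = 7*(-17*q + (-15/2 + (3/2)*1)) = 7*(-17*q + (-15/2 + 3/2)) = 7*(-17*q - 6) = 7*(-6 - 17*q) = -42 - 119*q)
z(-13, Y) - p(-27, -33) = (-42 - 119*7) - 1*(-27) = (-42 - 833) + 27 = -875 + 27 = -848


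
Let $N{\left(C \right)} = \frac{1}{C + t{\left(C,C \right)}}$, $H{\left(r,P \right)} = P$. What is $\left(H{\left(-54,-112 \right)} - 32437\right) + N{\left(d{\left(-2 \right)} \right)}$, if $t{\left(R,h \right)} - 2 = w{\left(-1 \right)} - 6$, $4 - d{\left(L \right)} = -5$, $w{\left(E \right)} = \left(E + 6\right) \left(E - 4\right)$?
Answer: $- \frac{650981}{20} \approx -32549.0$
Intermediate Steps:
$w{\left(E \right)} = \left(-4 + E\right) \left(6 + E\right)$ ($w{\left(E \right)} = \left(6 + E\right) \left(-4 + E\right) = \left(-4 + E\right) \left(6 + E\right)$)
$d{\left(L \right)} = 9$ ($d{\left(L \right)} = 4 - -5 = 4 + 5 = 9$)
$t{\left(R,h \right)} = -29$ ($t{\left(R,h \right)} = 2 + \left(\left(-24 + \left(-1\right)^{2} + 2 \left(-1\right)\right) - 6\right) = 2 - 31 = -29$)
$N{\left(C \right)} = \frac{1}{-29 + C}$ ($N{\left(C \right)} = \frac{1}{C - 29} = \frac{1}{-29 + C}$)
$\left(H{\left(-54,-112 \right)} - 32437\right) + N{\left(d{\left(-2 \right)} \right)} = \left(-112 - 32437\right) + \frac{1}{-29 + 9} = -32549 + \frac{1}{-20} = -32549 - \frac{1}{20} = - \frac{650981}{20}$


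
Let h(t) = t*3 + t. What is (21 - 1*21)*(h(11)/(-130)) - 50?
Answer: -50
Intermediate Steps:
h(t) = 4*t (h(t) = 3*t + t = 4*t)
(21 - 1*21)*(h(11)/(-130)) - 50 = (21 - 1*21)*((4*11)/(-130)) - 50 = (21 - 21)*(44*(-1/130)) - 50 = 0*(-22/65) - 50 = 0 - 50 = -50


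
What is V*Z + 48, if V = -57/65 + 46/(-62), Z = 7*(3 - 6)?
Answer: 165222/2015 ≈ 81.996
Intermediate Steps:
Z = -21 (Z = 7*(-3) = -21)
V = -3262/2015 (V = -57*1/65 + 46*(-1/62) = -57/65 - 23/31 = -3262/2015 ≈ -1.6189)
V*Z + 48 = -3262/2015*(-21) + 48 = 68502/2015 + 48 = 165222/2015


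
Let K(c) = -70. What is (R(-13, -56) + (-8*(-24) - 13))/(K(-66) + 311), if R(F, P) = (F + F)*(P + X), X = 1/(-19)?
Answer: 31091/4579 ≈ 6.7899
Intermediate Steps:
X = -1/19 ≈ -0.052632
R(F, P) = 2*F*(-1/19 + P) (R(F, P) = (F + F)*(P - 1/19) = (2*F)*(-1/19 + P) = 2*F*(-1/19 + P))
(R(-13, -56) + (-8*(-24) - 13))/(K(-66) + 311) = ((2/19)*(-13)*(-1 + 19*(-56)) + (-8*(-24) - 13))/(-70 + 311) = ((2/19)*(-13)*(-1 - 1064) + (192 - 13))/241 = ((2/19)*(-13)*(-1065) + 179)*(1/241) = (27690/19 + 179)*(1/241) = (31091/19)*(1/241) = 31091/4579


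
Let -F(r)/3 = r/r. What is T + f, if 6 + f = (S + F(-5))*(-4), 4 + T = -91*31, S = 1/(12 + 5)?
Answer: -47927/17 ≈ -2819.2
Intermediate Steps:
S = 1/17 ≈ 0.058824
F(r) = -3 (F(r) = -3*r/r = -3*1 = -3)
T = -2825 (T = -4 - 91*31 = -4 - 2821 = -2825)
f = 98/17 (f = -6 + (1/17 - 3)*(-4) = -6 - 50/17*(-4) = -6 + 200/17 = 98/17 ≈ 5.7647)
T + f = -2825 + 98/17 = -47927/17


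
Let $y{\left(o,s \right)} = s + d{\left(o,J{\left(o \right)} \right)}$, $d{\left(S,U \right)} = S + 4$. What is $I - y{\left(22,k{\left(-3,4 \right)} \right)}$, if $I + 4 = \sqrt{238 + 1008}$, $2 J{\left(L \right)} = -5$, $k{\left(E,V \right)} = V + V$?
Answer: $-38 + \sqrt{1246} \approx -2.7013$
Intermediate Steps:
$k{\left(E,V \right)} = 2 V$
$J{\left(L \right)} = - \frac{5}{2}$ ($J{\left(L \right)} = \frac{1}{2} \left(-5\right) = - \frac{5}{2}$)
$d{\left(S,U \right)} = 4 + S$
$y{\left(o,s \right)} = 4 + o + s$ ($y{\left(o,s \right)} = s + \left(4 + o\right) = 4 + o + s$)
$I = -4 + \sqrt{1246}$ ($I = -4 + \sqrt{238 + 1008} = -4 + \sqrt{1246} \approx 31.299$)
$I - y{\left(22,k{\left(-3,4 \right)} \right)} = \left(-4 + \sqrt{1246}\right) - \left(4 + 22 + 2 \cdot 4\right) = \left(-4 + \sqrt{1246}\right) - \left(4 + 22 + 8\right) = \left(-4 + \sqrt{1246}\right) - 34 = -38 + \sqrt{1246}$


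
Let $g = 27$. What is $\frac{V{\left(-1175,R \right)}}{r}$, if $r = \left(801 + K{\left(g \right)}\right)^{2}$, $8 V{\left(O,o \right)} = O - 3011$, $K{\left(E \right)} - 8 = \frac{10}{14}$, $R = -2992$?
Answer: $- \frac{7889}{9884992} \approx -0.00079808$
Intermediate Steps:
$K{\left(E \right)} = \frac{61}{7}$ ($K{\left(E \right)} = 8 + \frac{10}{14} = 8 + 10 \cdot \frac{1}{14} = 8 + \frac{5}{7} = \frac{61}{7}$)
$V{\left(O,o \right)} = - \frac{3011}{8} + \frac{O}{8}$ ($V{\left(O,o \right)} = \frac{O - 3011}{8} = \frac{-3011 + O}{8} = - \frac{3011}{8} + \frac{O}{8}$)
$r = \frac{32126224}{49}$ ($r = \left(801 + \frac{61}{7}\right)^{2} = \left(\frac{5668}{7}\right)^{2} = \frac{32126224}{49} \approx 6.5564 \cdot 10^{5}$)
$\frac{V{\left(-1175,R \right)}}{r} = \frac{- \frac{3011}{8} + \frac{1}{8} \left(-1175\right)}{\frac{32126224}{49}} = \left(- \frac{3011}{8} - \frac{1175}{8}\right) \frac{49}{32126224} = \left(- \frac{2093}{4}\right) \frac{49}{32126224} = - \frac{7889}{9884992}$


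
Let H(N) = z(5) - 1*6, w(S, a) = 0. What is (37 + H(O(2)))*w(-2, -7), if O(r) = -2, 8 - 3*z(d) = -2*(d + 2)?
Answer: 0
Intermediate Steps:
z(d) = 4 + 2*d/3 (z(d) = 8/3 - (-2)*(d + 2)/3 = 8/3 - (-2)*(2 + d)/3 = 8/3 - (-4 - 2*d)/3 = 8/3 + (4/3 + 2*d/3) = 4 + 2*d/3)
H(N) = 4/3 (H(N) = (4 + (2/3)*5) - 1*6 = (4 + 10/3) - 6 = 22/3 - 6 = 4/3)
(37 + H(O(2)))*w(-2, -7) = (37 + 4/3)*0 = (115/3)*0 = 0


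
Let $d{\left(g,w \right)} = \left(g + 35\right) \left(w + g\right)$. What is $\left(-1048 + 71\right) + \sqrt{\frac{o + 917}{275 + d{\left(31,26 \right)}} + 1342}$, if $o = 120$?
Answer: $-977 + \frac{\sqrt{21875255567}}{4037} \approx -940.36$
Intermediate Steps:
$d{\left(g,w \right)} = \left(35 + g\right) \left(g + w\right)$
$\left(-1048 + 71\right) + \sqrt{\frac{o + 917}{275 + d{\left(31,26 \right)}} + 1342} = \left(-1048 + 71\right) + \sqrt{\frac{120 + 917}{275 + \left(31^{2} + 35 \cdot 31 + 35 \cdot 26 + 31 \cdot 26\right)} + 1342} = -977 + \sqrt{\frac{1037}{275 + \left(961 + 1085 + 910 + 806\right)} + 1342} = -977 + \sqrt{\frac{1037}{275 + 3762} + 1342} = -977 + \sqrt{\frac{1037}{4037} + 1342} = -977 + \sqrt{\frac{5418691}{4037}} = -977 + \frac{\sqrt{21875255567}}{4037}$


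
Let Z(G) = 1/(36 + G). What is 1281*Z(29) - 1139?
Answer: -72754/65 ≈ -1119.3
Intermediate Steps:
1281*Z(29) - 1139 = 1281/(36 + 29) - 1139 = 1281/65 - 1139 = -72754/65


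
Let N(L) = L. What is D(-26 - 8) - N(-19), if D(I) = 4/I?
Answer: 321/17 ≈ 18.882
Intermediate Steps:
D(-26 - 8) - N(-19) = 4/(-26 - 8) - 1*(-19) = 4/(-34) + 19 = 4*(-1/34) + 19 = -2/17 + 19 = 321/17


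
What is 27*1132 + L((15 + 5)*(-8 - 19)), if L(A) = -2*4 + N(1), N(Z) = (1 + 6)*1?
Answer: 30563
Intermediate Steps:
N(Z) = 7 (N(Z) = 7*1 = 7)
L(A) = -1 (L(A) = -2*4 + 7 = -8 + 7 = -1)
27*1132 + L((15 + 5)*(-8 - 19)) = 27*1132 - 1 = 30564 - 1 = 30563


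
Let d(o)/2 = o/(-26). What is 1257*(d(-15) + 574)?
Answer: 9398589/13 ≈ 7.2297e+5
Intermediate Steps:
d(o) = -o/13 (d(o) = 2*(o/(-26)) = 2*(o*(-1/26)) = 2*(-o/26) = -o/13)
1257*(d(-15) + 574) = 1257*(-1/13*(-15) + 574) = 1257*(15/13 + 574) = 1257*(7477/13) = 9398589/13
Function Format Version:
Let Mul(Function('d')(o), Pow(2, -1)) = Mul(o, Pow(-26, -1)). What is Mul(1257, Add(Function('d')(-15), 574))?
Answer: Rational(9398589, 13) ≈ 7.2297e+5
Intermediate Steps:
Function('d')(o) = Mul(Rational(-1, 13), o) (Function('d')(o) = Mul(2, Mul(o, Pow(-26, -1))) = Mul(2, Mul(o, Rational(-1, 26))) = Mul(2, Mul(Rational(-1, 26), o)) = Mul(Rational(-1, 13), o))
Mul(1257, Add(Function('d')(-15), 574)) = Mul(1257, Add(Mul(Rational(-1, 13), -15), 574)) = Mul(1257, Add(Rational(15, 13), 574)) = Mul(1257, Rational(7477, 13)) = Rational(9398589, 13)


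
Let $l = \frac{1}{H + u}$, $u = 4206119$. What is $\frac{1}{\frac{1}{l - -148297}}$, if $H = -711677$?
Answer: $\frac{518215265275}{3494442} \approx 1.483 \cdot 10^{5}$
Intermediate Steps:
$l = \frac{1}{3494442}$ ($l = \frac{1}{-711677 + 4206119} = \frac{1}{3494442} \approx 2.8617 \cdot 10^{-7}$)
$\frac{1}{\frac{1}{l - -148297}} = \frac{1}{\frac{1}{\frac{1}{3494442} - -148297}} = \frac{1}{\frac{1}{\frac{1}{3494442} + 148297}} = \frac{1}{\frac{1}{\frac{518215265275}{3494442}}} = \frac{1}{\frac{3494442}{518215265275}} = \frac{518215265275}{3494442}$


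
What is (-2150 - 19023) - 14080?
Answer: -35253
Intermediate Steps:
(-2150 - 19023) - 14080 = -21173 - 14080 = -35253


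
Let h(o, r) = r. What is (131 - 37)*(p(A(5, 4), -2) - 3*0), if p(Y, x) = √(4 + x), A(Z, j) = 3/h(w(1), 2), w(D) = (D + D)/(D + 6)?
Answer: 94*√2 ≈ 132.94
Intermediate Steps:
w(D) = 2*D/(6 + D) (w(D) = (2*D)/(6 + D) = 2*D/(6 + D))
A(Z, j) = 3/2
(131 - 37)*(p(A(5, 4), -2) - 3*0) = (131 - 37)*(√(4 - 2) - 3*0) = 94*(√2 + 0) = 94*√2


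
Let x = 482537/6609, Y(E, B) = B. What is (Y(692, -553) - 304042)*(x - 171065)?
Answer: 344218559790560/6609 ≈ 5.2083e+10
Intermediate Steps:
x = 482537/6609 (x = 482537*(1/6609) = 482537/6609 ≈ 73.012)
(Y(692, -553) - 304042)*(x - 171065) = (-553 - 304042)*(482537/6609 - 171065) = -304595*(-1130086048/6609) = 344218559790560/6609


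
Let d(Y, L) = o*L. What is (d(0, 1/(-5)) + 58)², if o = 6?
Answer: 80656/25 ≈ 3226.2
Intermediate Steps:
d(Y, L) = 6*L
(d(0, 1/(-5)) + 58)² = (6/(-5) + 58)² = (6*(-⅕) + 58)² = (-6/5 + 58)² = (284/5)² = 80656/25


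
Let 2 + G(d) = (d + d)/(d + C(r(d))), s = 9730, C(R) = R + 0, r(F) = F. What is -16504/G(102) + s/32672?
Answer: 269614209/16336 ≈ 16504.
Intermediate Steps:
C(R) = R
G(d) = -1 (G(d) = -2 + (d + d)/(d + d) = -2 + (2*d)/((2*d)) = -2 + (2*d)*(1/(2*d)) = -2 + 1 = -1)
-16504/G(102) + s/32672 = -16504/(-1) + 9730/32672 = -16504*(-1) + 9730*(1/32672) = 16504 + 4865/16336 = 269614209/16336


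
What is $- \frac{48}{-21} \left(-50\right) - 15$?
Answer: $- \frac{905}{7} \approx -129.29$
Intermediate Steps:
$- \frac{48}{-21} \left(-50\right) - 15 = \left(-48\right) \left(- \frac{1}{21}\right) \left(-50\right) - 15 = \frac{16}{7} \left(-50\right) - 15 = - \frac{800}{7} - 15 = - \frac{905}{7}$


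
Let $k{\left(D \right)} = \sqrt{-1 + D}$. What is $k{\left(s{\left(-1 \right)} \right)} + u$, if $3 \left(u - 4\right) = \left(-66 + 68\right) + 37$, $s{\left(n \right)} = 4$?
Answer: $17 + \sqrt{3} \approx 18.732$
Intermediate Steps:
$u = 17$ ($u = 4 + \frac{\left(-66 + 68\right) + 37}{3} = 4 + \frac{2 + 37}{3} = 4 + \frac{1}{3} \cdot 39 = 4 + 13 = 17$)
$k{\left(s{\left(-1 \right)} \right)} + u = \sqrt{-1 + 4} + 17 = \sqrt{3} + 17 = 17 + \sqrt{3}$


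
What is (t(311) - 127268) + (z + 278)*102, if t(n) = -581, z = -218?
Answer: -121729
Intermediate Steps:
(t(311) - 127268) + (z + 278)*102 = (-581 - 127268) + (-218 + 278)*102 = -127849 + 60*102 = -127849 + 6120 = -121729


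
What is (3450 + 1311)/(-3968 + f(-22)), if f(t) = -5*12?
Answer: -4761/4028 ≈ -1.1820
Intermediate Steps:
f(t) = -60
(3450 + 1311)/(-3968 + f(-22)) = (3450 + 1311)/(-3968 - 60) = 4761/(-4028) = 4761*(-1/4028) = -4761/4028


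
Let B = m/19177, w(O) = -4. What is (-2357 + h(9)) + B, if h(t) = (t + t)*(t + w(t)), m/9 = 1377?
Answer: -43461866/19177 ≈ -2266.4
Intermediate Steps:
m = 12393 (m = 9*1377 = 12393)
h(t) = 2*t*(-4 + t) (h(t) = (t + t)*(t - 4) = (2*t)*(-4 + t) = 2*t*(-4 + t))
B = 12393/19177 ≈ 0.64624
(-2357 + h(9)) + B = (-2357 + 2*9*(-4 + 9)) + 12393/19177 = (-2357 + 2*9*5) + 12393/19177 = (-2357 + 90) + 12393/19177 = -2267 + 12393/19177 = -43461866/19177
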